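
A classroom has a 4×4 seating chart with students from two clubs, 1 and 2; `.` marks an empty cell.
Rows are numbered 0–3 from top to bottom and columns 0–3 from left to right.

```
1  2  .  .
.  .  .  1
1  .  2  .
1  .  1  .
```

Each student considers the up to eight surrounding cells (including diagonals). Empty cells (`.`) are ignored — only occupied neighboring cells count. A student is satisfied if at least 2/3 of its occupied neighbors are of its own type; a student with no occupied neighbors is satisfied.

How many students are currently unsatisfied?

5

Row 0: (0,0)1 0/1 not · (0,1)2 0/1 not
Row 1: (1,3)1 0/1 not
Row 2: (2,0)1 1/1 satisfied · (2,2)2 0/2 not
Row 3: (3,0)1 1/1 satisfied · (3,2)1 0/1 not
Unsatisfied: (0,0), (0,1), (1,3), (2,2), (3,2) — 5 in total.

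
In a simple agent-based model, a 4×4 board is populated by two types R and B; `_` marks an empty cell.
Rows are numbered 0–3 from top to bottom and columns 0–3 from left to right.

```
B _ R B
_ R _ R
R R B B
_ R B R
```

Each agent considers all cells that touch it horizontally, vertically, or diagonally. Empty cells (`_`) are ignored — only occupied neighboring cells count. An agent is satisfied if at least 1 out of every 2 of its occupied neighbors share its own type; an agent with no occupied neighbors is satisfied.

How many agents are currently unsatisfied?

Row 0: (0,0)B 0/1 ✗ · (0,2)R 2/3 ✓ · (0,3)B 0/2 ✗
Row 1: (1,1)R 3/5 ✓ · (1,3)R 1/4 ✗
Row 2: (2,0)R 3/3 ✓ · (2,1)R 3/5 ✓ · (2,2)B 2/7 ✗ · (2,3)B 2/4 ✓
Row 3: (3,1)R 2/4 ✓ · (3,2)B 2/5 ✗ · (3,3)R 0/3 ✗
Unsatisfied: (0,0), (0,3), (1,3), (2,2), (3,2), (3,3) — 6 in total.

6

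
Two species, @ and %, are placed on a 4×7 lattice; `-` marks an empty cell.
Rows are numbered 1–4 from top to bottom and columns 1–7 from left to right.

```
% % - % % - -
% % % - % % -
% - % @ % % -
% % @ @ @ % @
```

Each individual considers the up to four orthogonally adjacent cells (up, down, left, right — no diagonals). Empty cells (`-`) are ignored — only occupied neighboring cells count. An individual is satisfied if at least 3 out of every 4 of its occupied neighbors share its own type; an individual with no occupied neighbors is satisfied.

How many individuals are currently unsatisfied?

Row 1: (1,1)% 2/2 ✓ · (1,2)% 2/2 ✓ · (1,4)% 1/1 ✓ · (1,5)% 2/2 ✓
Row 2: (2,1)% 3/3 ✓ · (2,2)% 3/3 ✓ · (2,3)% 2/2 ✓ · (2,5)% 3/3 ✓ · (2,6)% 2/2 ✓
Row 3: (3,1)% 2/2 ✓ · (3,3)% 1/3 ✗ · (3,4)@ 1/3 ✗ · (3,5)% 2/4 ✗ · (3,6)% 3/3 ✓
Row 4: (4,1)% 2/2 ✓ · (4,2)% 1/2 ✗ · (4,3)@ 1/3 ✗ · (4,4)@ 3/3 ✓ · (4,5)@ 1/3 ✗ · (4,6)% 1/3 ✗ · (4,7)@ 0/1 ✗
Unsatisfied: (3,3), (3,4), (3,5), (4,2), (4,3), (4,5), (4,6), (4,7) — 8 in total.

8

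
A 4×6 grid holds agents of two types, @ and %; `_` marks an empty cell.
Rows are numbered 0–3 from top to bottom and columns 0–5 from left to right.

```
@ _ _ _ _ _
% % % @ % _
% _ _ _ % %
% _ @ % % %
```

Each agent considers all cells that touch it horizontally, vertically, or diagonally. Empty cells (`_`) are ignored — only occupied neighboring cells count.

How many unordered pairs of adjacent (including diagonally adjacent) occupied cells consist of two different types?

Scan each occupied cell's neighbors to the right and below (and the two forward diagonals) so each pair is counted once.
From row 0: 2 unlike of 2 pairs (running 2/2).
From row 1: 3 unlike of 9 pairs (running 5/11).
From row 2: 0 unlike of 7 pairs (running 5/18).
From row 3: 1 unlike of 3 pairs (running 6/21).
Total adjacent occupied pairs: 21; unlike-type pairs: 6.

6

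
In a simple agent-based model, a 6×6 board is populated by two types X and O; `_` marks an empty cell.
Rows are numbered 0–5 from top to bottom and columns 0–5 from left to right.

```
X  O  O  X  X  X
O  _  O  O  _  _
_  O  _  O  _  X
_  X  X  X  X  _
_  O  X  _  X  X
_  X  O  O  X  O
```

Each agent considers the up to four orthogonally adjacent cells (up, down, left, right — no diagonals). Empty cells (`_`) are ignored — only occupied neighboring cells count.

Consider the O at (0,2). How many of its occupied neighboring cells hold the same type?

2

Occupied neighbors of (0,2): (1,2)=O, (0,1)=O, (0,3)=X.
Same type (O): 2 of 3.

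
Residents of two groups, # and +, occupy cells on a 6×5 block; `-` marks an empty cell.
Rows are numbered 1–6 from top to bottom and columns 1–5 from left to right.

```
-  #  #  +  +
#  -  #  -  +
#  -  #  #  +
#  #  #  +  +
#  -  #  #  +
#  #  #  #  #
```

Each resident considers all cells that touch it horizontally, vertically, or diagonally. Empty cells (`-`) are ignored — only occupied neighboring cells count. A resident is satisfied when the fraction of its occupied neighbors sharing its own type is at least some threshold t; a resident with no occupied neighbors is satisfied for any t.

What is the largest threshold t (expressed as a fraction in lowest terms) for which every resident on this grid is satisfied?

Row 1: (1,2)# 3/3 · (1,3)# 2/3 · (1,4)+ 2/4 · (1,5)+ 2/2
Row 2: (2,1)# 2/2 · (2,3)# 4/5 · (2,5)+ 3/4
Row 3: (3,1)# 3/3 · (3,3)# 4/5 · (3,4)# 3/7 · (3,5)+ 3/4
Row 4: (4,1)# 3/3 · (4,2)# 6/6 · (4,3)# 5/6 · (4,4)+ 3/8 · (4,5)+ 3/5
Row 5: (5,1)# 4/4 · (5,3)# 6/7 · (5,4)# 5/8 · (5,5)+ 2/5
Row 6: (6,1)# 2/2 · (6,2)# 4/4 · (6,3)# 4/4 · (6,4)# 4/5 · (6,5)# 2/3
The smallest same-type fraction is 3/8 at (4,4), which reduces to 3/8. Any threshold above that leaves this resident unsatisfied.

3/8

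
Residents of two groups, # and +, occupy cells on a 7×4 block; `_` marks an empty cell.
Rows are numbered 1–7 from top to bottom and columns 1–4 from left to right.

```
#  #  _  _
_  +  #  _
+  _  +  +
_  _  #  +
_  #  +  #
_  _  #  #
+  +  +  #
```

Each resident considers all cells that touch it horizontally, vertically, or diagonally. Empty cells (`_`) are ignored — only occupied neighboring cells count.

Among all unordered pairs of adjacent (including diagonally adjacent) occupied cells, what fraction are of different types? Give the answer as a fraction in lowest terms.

Scan each occupied cell's neighbors to the right and below (and the two forward diagonals) so each pair is counted once.
Row 1: #(1,1)–#(1,2)= #(1,1)–+(2,2)≠ #(1,2)–+(2,2)≠ #(1,2)–#(2,3)=  → 2/4 unlike.
Row 2: +(2,2)–#(2,3)≠ +(2,2)–+(3,3)= +(2,2)–+(3,1)= #(2,3)–+(3,3)≠ #(2,3)–+(3,4)≠  → 3/5 unlike.
Row 3: +(3,3)–+(3,4)= +(3,3)–#(4,3)≠ +(3,3)–+(4,4)= +(3,4)–+(4,4)= +(3,4)–#(4,3)≠  → 2/5 unlike.
Row 4: #(4,3)–+(4,4)≠ #(4,3)–+(5,3)≠ #(4,3)–#(5,4)= #(4,3)–#(5,2)= +(4,4)–#(5,4)≠ +(4,4)–+(5,3)=  → 3/6 unlike.
Row 5: #(5,2)–+(5,3)≠ #(5,2)–#(6,3)= +(5,3)–#(5,4)≠ +(5,3)–#(6,3)≠ +(5,3)–#(6,4)≠ #(5,4)–#(6,4)= #(5,4)–#(6,3)=  → 4/7 unlike.
Row 6: #(6,3)–#(6,4)= #(6,3)–+(7,3)≠ #(6,3)–#(7,4)= #(6,3)–+(7,2)≠ #(6,4)–#(7,4)= #(6,4)–+(7,3)≠  → 3/6 unlike.
Row 7: +(7,1)–+(7,2)= +(7,2)–+(7,3)= +(7,3)–#(7,4)≠  → 1/3 unlike.
Total adjacent occupied pairs: 36; unlike-type pairs: 18.
18/36 reduces to 1/2.

1/2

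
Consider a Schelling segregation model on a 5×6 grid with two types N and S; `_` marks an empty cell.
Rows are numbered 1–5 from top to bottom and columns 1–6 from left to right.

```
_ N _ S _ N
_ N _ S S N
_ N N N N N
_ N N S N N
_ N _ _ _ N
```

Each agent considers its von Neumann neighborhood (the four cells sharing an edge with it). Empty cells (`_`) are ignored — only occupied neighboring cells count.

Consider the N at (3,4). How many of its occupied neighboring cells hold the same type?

2

Occupied neighbors of (3,4): (2,4)=S, (4,4)=S, (3,3)=N, (3,5)=N.
Same type (N): 2 of 4.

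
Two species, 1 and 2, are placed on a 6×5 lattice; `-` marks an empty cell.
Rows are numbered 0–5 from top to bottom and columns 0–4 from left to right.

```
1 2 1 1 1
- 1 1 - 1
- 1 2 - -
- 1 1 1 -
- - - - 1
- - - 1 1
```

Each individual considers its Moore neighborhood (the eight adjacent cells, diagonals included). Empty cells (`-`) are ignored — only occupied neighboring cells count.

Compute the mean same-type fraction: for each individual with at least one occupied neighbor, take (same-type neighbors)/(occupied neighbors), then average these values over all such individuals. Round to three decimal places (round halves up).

0.717

(0,0)1 1/2
(0,1)2 0/4
(0,2)1 3/4
(0,3)1 4/4
(0,4)1 2/2
(1,1)1 4/6
(1,2)1 4/6
(1,4)1 2/2
(2,1)1 4/5
(2,2)2 0/6
(3,1)1 2/3
(3,2)1 3/4
(3,3)1 2/3
(4,4)1 3/3
(5,3)1 2/2
(5,4)1 2/2
Sum over 16 individuals: 1/2 + 0/4 + 3/4 + 4/4 + 2/2 + 4/6 + 4/6 + 2/2 + 4/5 + 0/6 + 2/3 + 3/4 + 2/3 + 3/3 + 2/2 + 2/2 = 172/15; mean = 172/15 ÷ 16 = 43/60 = 0.716666… → 0.717.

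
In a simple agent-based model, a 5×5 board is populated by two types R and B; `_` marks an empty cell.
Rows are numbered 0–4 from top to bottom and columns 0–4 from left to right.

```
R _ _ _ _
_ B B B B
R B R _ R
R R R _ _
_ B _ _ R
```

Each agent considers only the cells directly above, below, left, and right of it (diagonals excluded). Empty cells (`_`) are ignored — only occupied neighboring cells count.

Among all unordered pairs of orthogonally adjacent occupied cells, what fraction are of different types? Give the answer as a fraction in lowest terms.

Scan each occupied cell's neighbors to the right and below so each pair is counted once.
From row 1: 2 unlike of 6 pairs (running 2/6).
From row 2: 3 unlike of 5 pairs (running 5/11).
From row 3: 1 unlike of 3 pairs (running 6/14).
Total adjacent occupied pairs: 14; unlike-type pairs: 6.
6/14 reduces to 3/7.

3/7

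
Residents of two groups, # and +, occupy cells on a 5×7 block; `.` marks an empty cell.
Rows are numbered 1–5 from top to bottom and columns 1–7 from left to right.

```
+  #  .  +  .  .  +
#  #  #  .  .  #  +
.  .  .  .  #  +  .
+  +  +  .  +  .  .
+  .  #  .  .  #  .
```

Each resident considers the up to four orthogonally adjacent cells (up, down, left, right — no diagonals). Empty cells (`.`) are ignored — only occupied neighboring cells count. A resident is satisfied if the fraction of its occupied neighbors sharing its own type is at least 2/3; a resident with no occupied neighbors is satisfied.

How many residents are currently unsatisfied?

Row 1: (1,1)+ 0/2 ✗ · (1,2)# 1/2 ✗ · (1,4)+ 0/0 ✓ · (1,7)+ 1/1 ✓
Row 2: (2,1)# 1/2 ✗ · (2,2)# 3/3 ✓ · (2,3)# 1/1 ✓ · (2,6)# 0/2 ✗ · (2,7)+ 1/2 ✗
Row 3: (3,5)# 0/2 ✗ · (3,6)+ 0/2 ✗
Row 4: (4,1)+ 2/2 ✓ · (4,2)+ 2/2 ✓ · (4,3)+ 1/2 ✗ · (4,5)+ 0/1 ✗
Row 5: (5,1)+ 1/1 ✓ · (5,3)# 0/1 ✗ · (5,6)# 0/0 ✓
Unsatisfied: (1,1), (1,2), (2,1), (2,6), (2,7), (3,5), (3,6), (4,3), (4,5), (5,3) — 10 in total.

10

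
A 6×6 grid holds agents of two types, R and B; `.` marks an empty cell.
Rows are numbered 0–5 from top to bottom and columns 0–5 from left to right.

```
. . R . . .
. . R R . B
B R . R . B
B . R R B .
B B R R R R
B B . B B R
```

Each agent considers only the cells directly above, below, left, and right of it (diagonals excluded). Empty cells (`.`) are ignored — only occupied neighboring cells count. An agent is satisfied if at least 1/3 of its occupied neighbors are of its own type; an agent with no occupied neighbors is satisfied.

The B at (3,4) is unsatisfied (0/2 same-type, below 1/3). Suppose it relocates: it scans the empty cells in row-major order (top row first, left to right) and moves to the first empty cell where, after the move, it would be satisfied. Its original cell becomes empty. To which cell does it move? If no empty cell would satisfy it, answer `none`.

Vacating (3,4). Empty cells in order:
  (0,0): 0/0 same-type → satisfied — stop here.

(0,0)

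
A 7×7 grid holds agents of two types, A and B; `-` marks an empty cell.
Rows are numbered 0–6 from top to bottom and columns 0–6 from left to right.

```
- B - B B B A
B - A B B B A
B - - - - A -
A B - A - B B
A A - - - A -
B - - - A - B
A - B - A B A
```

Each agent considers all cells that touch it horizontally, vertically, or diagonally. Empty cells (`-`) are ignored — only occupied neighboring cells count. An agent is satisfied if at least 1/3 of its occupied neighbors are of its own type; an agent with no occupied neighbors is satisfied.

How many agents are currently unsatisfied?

(0,1)B 1/2 ✓
(0,3)B 3/4 ✓
(0,4)B 5/5 ✓
(0,5)B 3/5 ✓
(0,6)A 1/3 ✓
(1,0)B 2/2 ✓
(1,2)A 0/3 ✗
(1,3)B 3/4 ✓
(1,4)B 5/6 ✓
(1,5)B 3/6 ✓
(1,6)A 2/4 ✓
(2,0)B 2/3 ✓
(2,5)A 1/5 ✗
(3,0)A 2/4 ✓
(3,1)B 1/4 ✗
(3,3)A 0/0 ✓
(3,5)B 1/3 ✓
(3,6)B 1/3 ✓
(4,0)A 2/4 ✓
(4,1)A 2/4 ✓
(4,5)A 1/4 ✗
(5,0)B 0/3 ✗
(5,4)A 2/3 ✓
(5,6)B 1/3 ✓
(6,0)A 0/1 ✗
(6,2)B 0/0 ✓
(6,4)A 1/2 ✓
(6,5)B 1/4 ✗
(6,6)A 0/2 ✗
Unsatisfied: (1,2), (2,5), (3,1), (4,5), (5,0), (6,0), (6,5), (6,6) — 8 in total.

8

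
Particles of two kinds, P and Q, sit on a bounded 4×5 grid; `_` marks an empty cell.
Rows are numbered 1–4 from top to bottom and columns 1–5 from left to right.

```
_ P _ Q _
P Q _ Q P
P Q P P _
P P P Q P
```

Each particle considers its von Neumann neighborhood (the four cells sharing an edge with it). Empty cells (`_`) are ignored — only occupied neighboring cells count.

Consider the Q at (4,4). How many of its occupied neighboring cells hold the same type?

Occupied neighbors of (4,4): (3,4)=P, (4,3)=P, (4,5)=P.
Same type (Q): 0 of 3.

0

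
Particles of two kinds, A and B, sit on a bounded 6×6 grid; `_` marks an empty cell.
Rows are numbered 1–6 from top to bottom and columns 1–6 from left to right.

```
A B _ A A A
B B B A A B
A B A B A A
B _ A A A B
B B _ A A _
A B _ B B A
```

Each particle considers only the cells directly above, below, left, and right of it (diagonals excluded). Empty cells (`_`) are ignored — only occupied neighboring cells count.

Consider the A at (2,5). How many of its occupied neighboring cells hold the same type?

Occupied neighbors of (2,5): (1,5)=A, (3,5)=A, (2,4)=A, (2,6)=B.
Same type (A): 3 of 4.

3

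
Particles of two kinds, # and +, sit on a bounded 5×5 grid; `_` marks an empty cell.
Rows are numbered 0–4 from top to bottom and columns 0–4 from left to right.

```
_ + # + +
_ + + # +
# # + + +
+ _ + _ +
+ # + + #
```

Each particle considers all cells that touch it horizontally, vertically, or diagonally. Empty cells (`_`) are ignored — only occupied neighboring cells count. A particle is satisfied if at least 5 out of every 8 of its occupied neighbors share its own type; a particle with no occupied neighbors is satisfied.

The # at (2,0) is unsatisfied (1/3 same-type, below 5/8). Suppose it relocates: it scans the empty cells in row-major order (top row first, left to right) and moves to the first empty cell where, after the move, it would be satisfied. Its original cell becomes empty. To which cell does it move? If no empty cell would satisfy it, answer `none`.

Vacating (2,0). Empty cells in order:
  (0,0): 0/2 same-type → still unsatisfied.
  (1,0): 1/3 same-type → still unsatisfied.
  (3,1): 2/7 same-type → still unsatisfied.
  (3,3): 1/8 same-type → still unsatisfied.

none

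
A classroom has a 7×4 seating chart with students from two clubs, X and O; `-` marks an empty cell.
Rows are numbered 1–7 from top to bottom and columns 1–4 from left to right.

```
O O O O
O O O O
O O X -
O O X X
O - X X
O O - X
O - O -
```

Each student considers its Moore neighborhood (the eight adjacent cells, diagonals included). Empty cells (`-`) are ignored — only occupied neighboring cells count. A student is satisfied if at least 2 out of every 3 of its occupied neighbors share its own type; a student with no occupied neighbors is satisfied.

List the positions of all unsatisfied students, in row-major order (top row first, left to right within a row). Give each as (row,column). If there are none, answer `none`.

(3,3), (4,2), (7,3)

(1,1)O 3/3 satisfied
(1,2)O 5/5 satisfied
(1,3)O 5/5 satisfied
(1,4)O 3/3 satisfied
(2,1)O 5/5 satisfied
(2,2)O 7/8 satisfied
(2,3)O 6/7 satisfied
(2,4)O 3/4 satisfied
(3,1)O 5/5 satisfied
(3,2)O 6/8 satisfied
(3,3)X 2/7 not
(4,1)O 4/4 satisfied
(4,2)O 4/7 not
(4,3)X 4/6 satisfied
(4,4)X 4/4 satisfied
(5,1)O 4/4 satisfied
(5,3)X 4/6 satisfied
(5,4)X 4/4 satisfied
(6,1)O 3/3 satisfied
(6,2)O 4/5 satisfied
(6,4)X 2/3 satisfied
(7,1)O 2/2 satisfied
(7,3)O 1/2 not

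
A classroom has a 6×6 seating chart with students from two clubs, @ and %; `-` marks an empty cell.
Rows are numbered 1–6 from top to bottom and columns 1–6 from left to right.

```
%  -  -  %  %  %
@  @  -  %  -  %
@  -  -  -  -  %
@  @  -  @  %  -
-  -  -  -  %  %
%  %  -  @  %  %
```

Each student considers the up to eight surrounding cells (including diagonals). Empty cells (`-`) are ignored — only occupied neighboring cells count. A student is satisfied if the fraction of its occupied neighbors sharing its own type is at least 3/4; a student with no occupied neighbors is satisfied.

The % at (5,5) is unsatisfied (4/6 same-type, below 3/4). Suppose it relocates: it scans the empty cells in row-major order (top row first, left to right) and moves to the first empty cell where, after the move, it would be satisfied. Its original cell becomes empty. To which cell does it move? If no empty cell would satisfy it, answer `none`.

(2,5)

Vacating (5,5). Empty cells in order:
  (1,2): 1/3 same-type → still unsatisfied.
  (1,3): 2/3 same-type → still unsatisfied.
  (2,3): 2/3 same-type → still unsatisfied.
  (2,5): 6/6 same-type → satisfied — stop here.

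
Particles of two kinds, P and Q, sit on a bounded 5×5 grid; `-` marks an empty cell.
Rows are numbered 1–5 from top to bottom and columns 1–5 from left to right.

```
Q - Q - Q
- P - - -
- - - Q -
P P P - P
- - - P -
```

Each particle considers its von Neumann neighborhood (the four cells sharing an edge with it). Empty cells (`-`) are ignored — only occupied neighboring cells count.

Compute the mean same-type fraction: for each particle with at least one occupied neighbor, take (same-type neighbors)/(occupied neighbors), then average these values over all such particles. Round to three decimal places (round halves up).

(1,1)Q — no occupied neighbors
(1,3)Q — no occupied neighbors
(1,5)Q — no occupied neighbors
(2,2)P — no occupied neighbors
(3,4)Q — no occupied neighbors
(4,1)P 1/1
(4,2)P 2/2
(4,3)P 1/1
(4,5)P — no occupied neighbors
(5,4)P — no occupied neighbors
Sum over 3 particles: 1/1 + 2/2 + 1/1 = 3; mean = 3 ÷ 3 = 1 = 1.0 → 1.000.

1.000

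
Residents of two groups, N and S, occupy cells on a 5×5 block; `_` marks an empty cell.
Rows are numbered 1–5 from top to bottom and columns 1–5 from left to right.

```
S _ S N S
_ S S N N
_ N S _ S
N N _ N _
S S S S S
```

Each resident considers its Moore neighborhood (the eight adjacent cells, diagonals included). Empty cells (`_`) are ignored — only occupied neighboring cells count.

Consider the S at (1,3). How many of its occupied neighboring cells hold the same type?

Occupied neighbors of (1,3): (1,4)=N, (2,2)=S, (2,3)=S, (2,4)=N.
Same type (S): 2 of 4.

2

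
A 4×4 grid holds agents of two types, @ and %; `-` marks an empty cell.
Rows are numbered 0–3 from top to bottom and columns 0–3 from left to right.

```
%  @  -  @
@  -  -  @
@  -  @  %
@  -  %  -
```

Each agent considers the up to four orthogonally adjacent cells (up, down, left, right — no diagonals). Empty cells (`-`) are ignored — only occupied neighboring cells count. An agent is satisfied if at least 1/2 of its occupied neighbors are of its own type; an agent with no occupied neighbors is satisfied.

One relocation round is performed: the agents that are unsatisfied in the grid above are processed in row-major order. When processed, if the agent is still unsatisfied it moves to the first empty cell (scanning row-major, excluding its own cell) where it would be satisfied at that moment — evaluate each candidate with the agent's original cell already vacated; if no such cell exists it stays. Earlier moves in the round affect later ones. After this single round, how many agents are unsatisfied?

Initially unsatisfied (in order): (0,0), (0,1), (2,2), (2,3), (3,2).
  (0,0) → (3,1).
  (0,1): now satisfied by earlier moves; stays.
  (2,2) → (0,0).
  (2,3) → (2,1).
  (3,2): now satisfied by earlier moves; stays.
Resulting grid:
@ @ - @
@ - - @
@ % - -
@ % % -
All satisfied now.

0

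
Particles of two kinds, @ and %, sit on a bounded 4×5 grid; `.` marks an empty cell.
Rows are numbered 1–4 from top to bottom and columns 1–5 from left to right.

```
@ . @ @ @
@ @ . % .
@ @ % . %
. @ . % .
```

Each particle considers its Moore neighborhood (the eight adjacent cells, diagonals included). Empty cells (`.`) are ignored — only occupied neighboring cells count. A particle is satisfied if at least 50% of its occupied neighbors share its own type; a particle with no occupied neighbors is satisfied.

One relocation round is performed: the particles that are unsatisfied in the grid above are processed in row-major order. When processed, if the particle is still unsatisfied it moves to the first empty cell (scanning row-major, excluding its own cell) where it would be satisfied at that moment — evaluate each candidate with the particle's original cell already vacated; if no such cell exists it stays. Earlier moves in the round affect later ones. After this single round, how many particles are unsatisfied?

0

Initially unsatisfied (in order): (2,4), (3,3).
  (2,4) → (3,4).
  (3,3) → (2,5).
Resulting grid:
@ . @ @ @
@ @ . . %
@ @ . % %
. @ . % .
All satisfied now.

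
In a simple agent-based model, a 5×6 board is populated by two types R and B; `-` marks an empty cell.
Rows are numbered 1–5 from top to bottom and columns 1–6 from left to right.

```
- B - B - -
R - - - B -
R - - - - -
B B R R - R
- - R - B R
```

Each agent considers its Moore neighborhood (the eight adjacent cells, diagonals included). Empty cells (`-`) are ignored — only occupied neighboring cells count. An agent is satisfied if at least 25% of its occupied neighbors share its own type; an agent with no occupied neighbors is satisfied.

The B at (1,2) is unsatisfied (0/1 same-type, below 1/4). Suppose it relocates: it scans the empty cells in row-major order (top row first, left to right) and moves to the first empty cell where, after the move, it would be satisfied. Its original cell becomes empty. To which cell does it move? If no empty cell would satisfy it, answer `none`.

(1,3)

Vacating (1,2). Empty cells in order:
  (1,1): 0/1 same-type → still unsatisfied.
  (1,3): 1/1 same-type → satisfied — stop here.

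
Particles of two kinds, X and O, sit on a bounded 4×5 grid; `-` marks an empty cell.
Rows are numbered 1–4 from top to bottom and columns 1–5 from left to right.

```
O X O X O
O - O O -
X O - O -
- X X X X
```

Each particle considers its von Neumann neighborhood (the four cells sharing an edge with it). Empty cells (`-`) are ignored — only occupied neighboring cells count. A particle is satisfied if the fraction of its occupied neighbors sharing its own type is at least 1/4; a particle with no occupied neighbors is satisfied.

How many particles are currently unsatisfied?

5

(1,1)O 1/2 ✓
(1,2)X 0/2 ✗
(1,3)O 1/3 ✓
(1,4)X 0/3 ✗
(1,5)O 0/1 ✗
(2,1)O 1/2 ✓
(2,3)O 2/2 ✓
(2,4)O 2/3 ✓
(3,1)X 0/2 ✗
(3,2)O 0/2 ✗
(3,4)O 1/2 ✓
(4,2)X 1/2 ✓
(4,3)X 2/2 ✓
(4,4)X 2/3 ✓
(4,5)X 1/1 ✓
Unsatisfied: (1,2), (1,4), (1,5), (3,1), (3,2) — 5 in total.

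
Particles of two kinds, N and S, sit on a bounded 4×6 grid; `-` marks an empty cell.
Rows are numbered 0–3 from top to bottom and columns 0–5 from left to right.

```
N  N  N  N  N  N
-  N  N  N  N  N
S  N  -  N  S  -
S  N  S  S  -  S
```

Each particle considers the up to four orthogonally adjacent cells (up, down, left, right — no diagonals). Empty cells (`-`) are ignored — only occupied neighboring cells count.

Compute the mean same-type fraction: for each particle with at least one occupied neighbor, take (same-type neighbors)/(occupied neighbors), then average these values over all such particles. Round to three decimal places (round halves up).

(0,0)N 1/1
(0,1)N 3/3
(0,2)N 3/3
(0,3)N 3/3
(0,4)N 3/3
(0,5)N 2/2
(1,1)N 3/3
(1,2)N 3/3
(1,3)N 4/4
(1,4)N 3/4
(1,5)N 2/2
(2,0)S 1/2
(2,1)N 2/3
(2,3)N 1/3
(2,4)S 0/2
(3,0)S 1/2
(3,1)N 1/3
(3,2)S 1/2
(3,3)S 1/2
(3,5)S — no occupied neighbors
Sum over 19 particles: 1/1 + 3/3 + 3/3 + 3/3 + 3/3 + 2/2 + 3/3 + 3/3 + 4/4 + 3/4 + 2/2 + 1/2 + 2/3 + 1/3 + 0/2 + 1/2 + 1/3 + 1/2 + 1/2 = 169/12; mean = 169/12 ÷ 19 = 169/228 = 0.741228… → 0.741.

0.741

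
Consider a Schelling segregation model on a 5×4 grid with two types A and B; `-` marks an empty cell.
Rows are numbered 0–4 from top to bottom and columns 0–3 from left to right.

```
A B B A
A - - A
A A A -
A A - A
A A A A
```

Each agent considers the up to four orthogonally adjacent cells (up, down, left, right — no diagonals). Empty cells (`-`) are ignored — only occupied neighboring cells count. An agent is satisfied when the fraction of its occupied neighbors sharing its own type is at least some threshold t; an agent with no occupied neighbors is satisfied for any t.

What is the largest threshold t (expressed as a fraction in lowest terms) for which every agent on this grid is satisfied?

1/2

(0,0)A 1/2
(0,1)B 1/2
(0,2)B 1/2
(0,3)A 1/2
(1,0)A 2/2
(1,3)A 1/1
(2,0)A 3/3
(2,1)A 3/3
(2,2)A 1/1
(3,0)A 3/3
(3,1)A 3/3
(3,3)A 1/1
(4,0)A 2/2
(4,1)A 3/3
(4,2)A 2/2
(4,3)A 2/2
The smallest same-type fraction is 1/2 at (0,0), which reduces to 1/2. Any threshold above that leaves this agent unsatisfied.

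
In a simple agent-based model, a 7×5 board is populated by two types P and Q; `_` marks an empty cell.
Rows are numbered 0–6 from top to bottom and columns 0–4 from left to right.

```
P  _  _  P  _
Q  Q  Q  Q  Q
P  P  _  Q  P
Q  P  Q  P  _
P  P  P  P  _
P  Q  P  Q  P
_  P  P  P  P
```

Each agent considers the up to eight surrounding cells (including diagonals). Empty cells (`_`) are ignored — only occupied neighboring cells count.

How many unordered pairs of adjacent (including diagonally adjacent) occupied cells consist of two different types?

39

Scan each occupied cell's neighbors to the right and below (and the two forward diagonals) so each pair is counted once.
From row 0: 5 unlike of 5 pairs (running 5/5).
From row 1: 7 unlike of 14 pairs (running 12/19).
From row 2: 5 unlike of 10 pairs (running 17/29).
From row 3: 8 unlike of 13 pairs (running 25/42).
From row 4: 5 unlike of 14 pairs (running 30/56).
From row 5: 9 unlike of 15 pairs (running 39/71).
From row 6: 0 unlike of 3 pairs (running 39/74).
Total adjacent occupied pairs: 74; unlike-type pairs: 39.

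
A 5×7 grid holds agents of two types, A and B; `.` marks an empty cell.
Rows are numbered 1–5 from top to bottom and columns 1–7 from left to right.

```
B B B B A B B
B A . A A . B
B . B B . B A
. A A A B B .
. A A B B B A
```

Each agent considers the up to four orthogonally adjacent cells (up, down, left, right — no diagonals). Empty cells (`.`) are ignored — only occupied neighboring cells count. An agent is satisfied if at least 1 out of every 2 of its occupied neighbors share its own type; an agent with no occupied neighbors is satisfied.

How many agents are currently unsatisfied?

9

Row 1: (1,1)B 2/2 satisfied · (1,2)B 2/3 satisfied · (1,3)B 2/2 satisfied · (1,4)B 1/3 not · (1,5)A 1/3 not · (1,6)B 1/2 satisfied · (1,7)B 2/2 satisfied
Row 2: (2,1)B 2/3 satisfied · (2,2)A 0/2 not · (2,4)A 1/3 not · (2,5)A 2/2 satisfied · (2,7)B 1/2 satisfied
Row 3: (3,1)B 1/1 satisfied · (3,3)B 1/2 satisfied · (3,4)B 1/3 not · (3,6)B 1/2 satisfied · (3,7)A 0/2 not
Row 4: (4,2)A 2/2 satisfied · (4,3)A 3/4 satisfied · (4,4)A 1/4 not · (4,5)B 2/3 satisfied · (4,6)B 3/3 satisfied
Row 5: (5,2)A 2/2 satisfied · (5,3)A 2/3 satisfied · (5,4)B 1/3 not · (5,5)B 3/3 satisfied · (5,6)B 2/3 satisfied · (5,7)A 0/1 not
Unsatisfied: (1,4), (1,5), (2,2), (2,4), (3,4), (3,7), (4,4), (5,4), (5,7) — 9 in total.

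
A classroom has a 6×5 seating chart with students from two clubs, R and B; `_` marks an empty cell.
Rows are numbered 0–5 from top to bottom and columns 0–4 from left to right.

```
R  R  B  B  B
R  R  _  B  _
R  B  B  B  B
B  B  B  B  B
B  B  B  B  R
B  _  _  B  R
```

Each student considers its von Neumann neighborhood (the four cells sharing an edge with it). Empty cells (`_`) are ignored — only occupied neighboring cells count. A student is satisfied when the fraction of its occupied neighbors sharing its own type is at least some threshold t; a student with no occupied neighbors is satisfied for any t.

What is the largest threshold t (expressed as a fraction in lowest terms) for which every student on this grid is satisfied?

(0,0)R 2/2
(0,1)R 2/3
(0,2)B 1/2
(0,3)B 3/3
(0,4)B 1/1
(1,0)R 3/3
(1,1)R 2/3
(1,3)B 2/2
(2,0)R 1/3
(2,1)B 2/4
(2,2)B 3/3
(2,3)B 4/4
(2,4)B 2/2
(3,0)B 2/3
(3,1)B 4/4
(3,2)B 4/4
(3,3)B 4/4
(3,4)B 2/3
(4,0)B 3/3
(4,1)B 3/3
(4,2)B 3/3
(4,3)B 3/4
(4,4)R 1/3
(5,0)B 1/1
(5,3)B 1/2
(5,4)R 1/2
The smallest same-type fraction is 1/3 at (2,0), which reduces to 1/3. Any threshold above that leaves this student unsatisfied.

1/3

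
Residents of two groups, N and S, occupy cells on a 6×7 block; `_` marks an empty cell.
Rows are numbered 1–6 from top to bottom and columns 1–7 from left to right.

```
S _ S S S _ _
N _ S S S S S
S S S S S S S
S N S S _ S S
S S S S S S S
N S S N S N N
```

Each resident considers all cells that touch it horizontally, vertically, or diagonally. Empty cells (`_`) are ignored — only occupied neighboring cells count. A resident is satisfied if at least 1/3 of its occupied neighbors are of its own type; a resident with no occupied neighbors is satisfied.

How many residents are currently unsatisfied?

(1,1)S 0/1 not
(1,3)S 3/3 satisfied
(1,4)S 5/5 satisfied
(1,5)S 4/4 satisfied
(2,1)N 0/3 not
(2,3)S 6/6 satisfied
(2,4)S 8/8 satisfied
(2,5)S 7/7 satisfied
(2,6)S 6/6 satisfied
(2,7)S 3/3 satisfied
(3,1)S 2/4 satisfied
(3,2)S 5/7 satisfied
(3,3)S 6/7 satisfied
(3,4)S 7/7 satisfied
(3,5)S 7/7 satisfied
(3,6)S 7/7 satisfied
(3,7)S 5/5 satisfied
(4,1)S 4/5 satisfied
(4,2)N 0/8 not
(4,3)S 7/8 satisfied
(4,4)S 7/7 satisfied
(4,6)S 7/7 satisfied
(4,7)S 5/5 satisfied
(5,1)S 3/5 satisfied
(5,2)S 6/8 satisfied
(5,3)S 6/8 satisfied
(5,4)S 6/7 satisfied
(5,5)S 5/7 satisfied
(5,6)S 5/7 satisfied
(5,7)S 3/5 satisfied
(6,1)N 0/3 not
(6,2)S 4/5 satisfied
(6,3)S 4/5 satisfied
(6,4)N 0/5 not
(6,5)S 3/5 satisfied
(6,6)N 1/5 not
(6,7)N 1/3 satisfied
Unsatisfied: (1,1), (2,1), (4,2), (6,1), (6,4), (6,6) — 6 in total.

6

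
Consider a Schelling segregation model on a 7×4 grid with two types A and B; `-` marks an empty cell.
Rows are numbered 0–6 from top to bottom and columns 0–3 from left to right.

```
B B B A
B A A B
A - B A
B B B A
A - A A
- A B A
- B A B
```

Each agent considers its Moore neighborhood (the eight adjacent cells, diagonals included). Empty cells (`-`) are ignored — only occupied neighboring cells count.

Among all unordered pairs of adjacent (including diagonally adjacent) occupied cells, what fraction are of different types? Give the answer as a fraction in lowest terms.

Scan each occupied cell's neighbors to the right and below (and the two forward diagonals) so each pair is counted once.
From row 0: 7 unlike of 13 pairs (running 7/13).
From row 1: 6 unlike of 10 pairs (running 13/23).
From row 2: 5 unlike of 8 pairs (running 18/31).
From row 3: 6 unlike of 10 pairs (running 24/41).
From row 4: 2 unlike of 7 pairs (running 26/48).
From row 5: 5 unlike of 9 pairs (running 31/57).
From row 6: 2 unlike of 2 pairs (running 33/59).
Total adjacent occupied pairs: 59; unlike-type pairs: 33.
33/59 is already in lowest terms.

33/59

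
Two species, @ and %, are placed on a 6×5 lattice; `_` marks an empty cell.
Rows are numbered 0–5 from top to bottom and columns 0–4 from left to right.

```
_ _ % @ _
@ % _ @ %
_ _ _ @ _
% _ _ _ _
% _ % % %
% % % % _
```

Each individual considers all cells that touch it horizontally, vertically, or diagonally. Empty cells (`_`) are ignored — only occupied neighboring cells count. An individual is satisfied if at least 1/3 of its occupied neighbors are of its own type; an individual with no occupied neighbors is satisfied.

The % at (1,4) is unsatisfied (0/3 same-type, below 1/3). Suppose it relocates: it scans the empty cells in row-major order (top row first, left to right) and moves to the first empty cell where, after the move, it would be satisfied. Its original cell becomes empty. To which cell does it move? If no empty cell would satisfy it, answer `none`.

Vacating (1,4). Empty cells in order:
  (0,0): 1/2 same-type → satisfied — stop here.

(0,0)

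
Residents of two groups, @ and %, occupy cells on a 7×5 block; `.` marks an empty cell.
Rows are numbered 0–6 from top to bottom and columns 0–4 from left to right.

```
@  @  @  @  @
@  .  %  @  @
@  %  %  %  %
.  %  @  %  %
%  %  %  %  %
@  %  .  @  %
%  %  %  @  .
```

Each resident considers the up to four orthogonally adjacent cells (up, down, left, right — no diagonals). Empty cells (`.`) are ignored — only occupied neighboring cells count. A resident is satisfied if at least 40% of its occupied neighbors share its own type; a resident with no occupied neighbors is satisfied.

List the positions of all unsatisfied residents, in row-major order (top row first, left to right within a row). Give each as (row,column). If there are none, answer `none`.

Row 0: (0,0)@ 2/2 satisfied · (0,1)@ 2/2 satisfied · (0,2)@ 2/3 satisfied · (0,3)@ 3/3 satisfied · (0,4)@ 2/2 satisfied
Row 1: (1,0)@ 2/2 satisfied · (1,2)% 1/3 not · (1,3)@ 2/4 satisfied · (1,4)@ 2/3 satisfied
Row 2: (2,0)@ 1/2 satisfied · (2,1)% 2/3 satisfied · (2,2)% 3/4 satisfied · (2,3)% 3/4 satisfied · (2,4)% 2/3 satisfied
Row 3: (3,1)% 2/3 satisfied · (3,2)@ 0/4 not · (3,3)% 3/4 satisfied · (3,4)% 3/3 satisfied
Row 4: (4,0)% 1/2 satisfied · (4,1)% 4/4 satisfied · (4,2)% 2/3 satisfied · (4,3)% 3/4 satisfied · (4,4)% 3/3 satisfied
Row 5: (5,0)@ 0/3 not · (5,1)% 2/3 satisfied · (5,3)@ 1/3 not · (5,4)% 1/2 satisfied
Row 6: (6,0)% 1/2 satisfied · (6,1)% 3/3 satisfied · (6,2)% 1/2 satisfied · (6,3)@ 1/2 satisfied

(1,2), (3,2), (5,0), (5,3)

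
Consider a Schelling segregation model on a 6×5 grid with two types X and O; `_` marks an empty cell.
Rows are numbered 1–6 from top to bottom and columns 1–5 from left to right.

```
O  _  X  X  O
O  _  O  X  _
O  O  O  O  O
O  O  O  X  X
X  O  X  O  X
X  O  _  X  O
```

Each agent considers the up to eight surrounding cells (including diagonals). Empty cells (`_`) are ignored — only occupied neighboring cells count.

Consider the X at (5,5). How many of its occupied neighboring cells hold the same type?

Occupied neighbors of (5,5): (4,4)=X, (4,5)=X, (5,4)=O, (6,4)=X, (6,5)=O.
Same type (X): 3 of 5.

3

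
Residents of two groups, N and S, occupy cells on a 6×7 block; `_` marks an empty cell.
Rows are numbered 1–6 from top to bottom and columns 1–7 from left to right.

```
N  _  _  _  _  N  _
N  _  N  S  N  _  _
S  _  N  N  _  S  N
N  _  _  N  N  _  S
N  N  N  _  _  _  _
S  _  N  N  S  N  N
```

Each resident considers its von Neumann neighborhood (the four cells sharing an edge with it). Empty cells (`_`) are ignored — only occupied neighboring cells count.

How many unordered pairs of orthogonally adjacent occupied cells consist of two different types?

10

Scan each occupied cell's neighbors to the right and below so each pair is counted once.
From row 1: 0 unlike of 1 pairs (running 0/1).
From row 2: 4 unlike of 5 pairs (running 4/6).
From row 3: 3 unlike of 5 pairs (running 7/11).
From row 4: 0 unlike of 2 pairs (running 7/13).
From row 5: 1 unlike of 4 pairs (running 8/17).
From row 6: 2 unlike of 4 pairs (running 10/21).
Total adjacent occupied pairs: 21; unlike-type pairs: 10.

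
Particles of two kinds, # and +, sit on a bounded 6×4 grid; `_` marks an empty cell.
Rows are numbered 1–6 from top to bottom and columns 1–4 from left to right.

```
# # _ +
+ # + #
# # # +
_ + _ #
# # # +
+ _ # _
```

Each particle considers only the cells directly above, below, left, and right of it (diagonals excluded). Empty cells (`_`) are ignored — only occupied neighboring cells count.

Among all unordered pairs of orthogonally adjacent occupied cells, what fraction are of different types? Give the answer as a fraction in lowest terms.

15/23

Scan each occupied cell's neighbors to the right and below so each pair is counted once.
From row 1: 2 unlike of 4 pairs (running 2/4).
From row 2: 6 unlike of 7 pairs (running 8/11).
From row 3: 3 unlike of 5 pairs (running 11/16).
From row 4: 2 unlike of 2 pairs (running 13/18).
From row 5: 2 unlike of 5 pairs (running 15/23).
Total adjacent occupied pairs: 23; unlike-type pairs: 15.
15/23 is already in lowest terms.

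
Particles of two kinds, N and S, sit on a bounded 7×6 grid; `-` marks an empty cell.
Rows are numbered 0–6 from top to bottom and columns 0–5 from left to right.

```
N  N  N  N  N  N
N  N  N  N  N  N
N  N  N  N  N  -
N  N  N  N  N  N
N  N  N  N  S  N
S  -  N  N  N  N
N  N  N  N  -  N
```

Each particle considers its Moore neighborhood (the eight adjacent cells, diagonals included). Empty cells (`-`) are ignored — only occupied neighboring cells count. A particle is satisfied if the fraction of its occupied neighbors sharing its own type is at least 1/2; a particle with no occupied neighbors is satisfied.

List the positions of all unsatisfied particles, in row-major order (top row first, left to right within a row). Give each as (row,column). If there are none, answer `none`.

(4,4), (5,0)

Row 0: (0,0)N 3/3 ✓ · (0,1)N 5/5 ✓ · (0,2)N 5/5 ✓ · (0,3)N 5/5 ✓ · (0,4)N 5/5 ✓ · (0,5)N 3/3 ✓
Row 1: (1,0)N 5/5 ✓ · (1,1)N 8/8 ✓ · (1,2)N 8/8 ✓ · (1,3)N 8/8 ✓ · (1,4)N 7/7 ✓ · (1,5)N 4/4 ✓
Row 2: (2,0)N 5/5 ✓ · (2,1)N 8/8 ✓ · (2,2)N 8/8 ✓ · (2,3)N 8/8 ✓ · (2,4)N 7/7 ✓
Row 3: (3,0)N 5/5 ✓ · (3,1)N 8/8 ✓ · (3,2)N 8/8 ✓ · (3,3)N 7/8 ✓ · (3,4)N 6/7 ✓ · (3,5)N 3/4 ✓
Row 4: (4,0)N 3/4 ✓ · (4,1)N 6/7 ✓ · (4,2)N 7/7 ✓ · (4,3)N 7/8 ✓ · (4,4)S 0/8 ✗ · (4,5)N 4/5 ✓
Row 5: (5,0)S 0/4 ✗ · (5,2)N 7/7 ✓ · (5,3)N 6/7 ✓ · (5,4)N 6/7 ✓ · (5,5)N 3/4 ✓
Row 6: (6,0)N 1/2 ✓ · (6,1)N 3/4 ✓ · (6,2)N 4/4 ✓ · (6,3)N 4/4 ✓ · (6,5)N 2/2 ✓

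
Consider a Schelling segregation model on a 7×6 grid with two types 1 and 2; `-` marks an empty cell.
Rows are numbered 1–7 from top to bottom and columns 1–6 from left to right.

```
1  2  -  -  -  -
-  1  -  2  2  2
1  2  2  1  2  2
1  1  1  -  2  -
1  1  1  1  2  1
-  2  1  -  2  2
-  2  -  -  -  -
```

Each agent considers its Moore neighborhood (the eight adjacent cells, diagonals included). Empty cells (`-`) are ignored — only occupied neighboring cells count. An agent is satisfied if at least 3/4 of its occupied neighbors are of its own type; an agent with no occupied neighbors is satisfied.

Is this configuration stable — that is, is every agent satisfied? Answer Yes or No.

No

(1,1)1 1/2 unhappy
(1,2)2 0/2 unhappy
(2,2)1 2/5 unhappy
(2,4)2 3/4 ok
(2,5)2 4/5 ok
(2,6)2 3/3 ok
(3,1)1 3/4 ok
(3,2)2 1/6 unhappy
(3,3)2 2/6 unhappy
(3,4)1 1/6 unhappy
(3,5)2 5/6 ok
(3,6)2 4/4 ok
(4,1)1 4/5 ok
(4,2)1 6/8 ok
(4,3)1 5/7 unhappy
(4,5)2 3/6 unhappy
(5,1)1 3/4 ok
(5,2)1 6/7 ok
(5,3)1 5/6 ok
(5,4)1 3/6 unhappy
(5,5)2 3/5 unhappy
(5,6)1 0/4 unhappy
(6,2)2 1/5 unhappy
(6,3)1 3/5 unhappy
(6,5)2 2/4 unhappy
(6,6)2 2/3 unhappy
(7,2)2 1/2 unhappy
For instance (1,1) has only 1/2 same-type neighbors, below 3/4.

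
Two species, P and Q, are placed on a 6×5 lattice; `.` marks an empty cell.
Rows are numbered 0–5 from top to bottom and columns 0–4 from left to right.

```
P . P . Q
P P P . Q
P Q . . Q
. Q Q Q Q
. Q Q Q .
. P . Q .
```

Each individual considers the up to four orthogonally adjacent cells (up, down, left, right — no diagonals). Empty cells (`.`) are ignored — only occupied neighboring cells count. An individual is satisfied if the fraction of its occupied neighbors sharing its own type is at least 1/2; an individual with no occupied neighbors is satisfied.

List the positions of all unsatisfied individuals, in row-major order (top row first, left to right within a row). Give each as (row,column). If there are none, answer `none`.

(0,0)P 1/1 ok
(0,2)P 1/1 ok
(0,4)Q 1/1 ok
(1,0)P 3/3 ok
(1,1)P 2/3 ok
(1,2)P 2/2 ok
(1,4)Q 2/2 ok
(2,0)P 1/2 ok
(2,1)Q 1/3 unhappy
(2,4)Q 2/2 ok
(3,1)Q 3/3 ok
(3,2)Q 3/3 ok
(3,3)Q 3/3 ok
(3,4)Q 2/2 ok
(4,1)Q 2/3 ok
(4,2)Q 3/3 ok
(4,3)Q 3/3 ok
(5,1)P 0/1 unhappy
(5,3)Q 1/1 ok

(2,1), (5,1)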